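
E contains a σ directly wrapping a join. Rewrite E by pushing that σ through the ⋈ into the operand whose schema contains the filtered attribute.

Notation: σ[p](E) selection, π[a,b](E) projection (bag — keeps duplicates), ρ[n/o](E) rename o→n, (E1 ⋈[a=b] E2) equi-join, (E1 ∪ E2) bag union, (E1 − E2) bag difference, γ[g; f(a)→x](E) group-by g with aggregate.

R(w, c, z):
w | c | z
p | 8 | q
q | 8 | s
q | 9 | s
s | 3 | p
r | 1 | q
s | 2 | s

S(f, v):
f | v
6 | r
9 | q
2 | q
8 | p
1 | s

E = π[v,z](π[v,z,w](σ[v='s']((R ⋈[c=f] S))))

σ filters on v, owned by the right side.
E' = π[v,z](π[v,z,w]((R ⋈[c=f] σ[v='s'](S))))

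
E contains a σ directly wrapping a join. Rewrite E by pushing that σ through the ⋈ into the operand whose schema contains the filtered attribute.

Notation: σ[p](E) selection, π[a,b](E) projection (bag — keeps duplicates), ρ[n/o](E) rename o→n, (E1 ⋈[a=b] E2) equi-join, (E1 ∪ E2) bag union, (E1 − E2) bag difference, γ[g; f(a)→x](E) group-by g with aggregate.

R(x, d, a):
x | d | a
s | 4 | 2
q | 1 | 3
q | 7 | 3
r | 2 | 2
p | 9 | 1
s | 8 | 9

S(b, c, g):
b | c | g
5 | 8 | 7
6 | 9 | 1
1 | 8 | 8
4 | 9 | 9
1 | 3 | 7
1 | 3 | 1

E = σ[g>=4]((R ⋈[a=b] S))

σ filters on g, owned by the right side.
E' = (R ⋈[a=b] σ[g>=4](S))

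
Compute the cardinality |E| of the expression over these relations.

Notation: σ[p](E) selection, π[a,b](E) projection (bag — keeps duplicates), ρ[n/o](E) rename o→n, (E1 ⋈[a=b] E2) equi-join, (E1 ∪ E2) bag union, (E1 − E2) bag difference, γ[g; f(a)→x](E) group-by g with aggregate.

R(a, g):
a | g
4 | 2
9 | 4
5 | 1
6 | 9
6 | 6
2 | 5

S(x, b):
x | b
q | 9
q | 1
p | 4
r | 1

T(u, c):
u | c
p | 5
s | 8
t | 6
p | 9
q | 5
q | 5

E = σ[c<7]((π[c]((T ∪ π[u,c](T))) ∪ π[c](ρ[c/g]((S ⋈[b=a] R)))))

Row counts bottom-up:
  T → 6
  T → 6
  π[u,c](T) → 6
  (T ∪ π[u,c](T)) → 12
  π[c]((T ∪ π[u,c](T))) → 12
  S → 4
  R → 6
  (S ⋈[b=a] R) → 2
  ρ[c/g]((S ⋈[b=a] R)) → 2
  π[c](ρ[c/g]((S ⋈[b=a] R))) → 2
  (π[c]((T ∪ π[u,c](T))) ∪ π[c](ρ[c/g]((S ⋈[b=a] R)))) → 14
  σ[c<7]((π[c]((T ∪ π[u,c](T))) ∪ π[c](ρ[c/g]((S ⋈[b=a] R))))) → 10

|E| = 10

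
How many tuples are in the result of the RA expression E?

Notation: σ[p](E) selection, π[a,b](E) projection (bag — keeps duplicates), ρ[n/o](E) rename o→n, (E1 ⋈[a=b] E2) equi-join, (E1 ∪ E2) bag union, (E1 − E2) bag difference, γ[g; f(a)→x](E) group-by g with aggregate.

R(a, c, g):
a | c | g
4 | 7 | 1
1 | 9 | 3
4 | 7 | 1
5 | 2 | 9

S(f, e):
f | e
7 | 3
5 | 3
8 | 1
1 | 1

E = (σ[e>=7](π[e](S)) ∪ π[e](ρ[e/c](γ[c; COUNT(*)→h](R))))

Per-node cardinality:
  S → 4
  π[e](S) → 4
  σ[e>=7](π[e](S)) → 0
  R → 4
  γ[c; COUNT(*)→h](R) → 3
  ρ[e/c](γ[c; COUNT(*)→h](R)) → 3
  π[e](ρ[e/c](γ[c; COUNT(*)→h](R))) → 3
  (σ[e>=7](π[e](S)) ∪ π[e](ρ[e/c](γ[c; COUNT(*)→h](R)))) → 3

|E| = 3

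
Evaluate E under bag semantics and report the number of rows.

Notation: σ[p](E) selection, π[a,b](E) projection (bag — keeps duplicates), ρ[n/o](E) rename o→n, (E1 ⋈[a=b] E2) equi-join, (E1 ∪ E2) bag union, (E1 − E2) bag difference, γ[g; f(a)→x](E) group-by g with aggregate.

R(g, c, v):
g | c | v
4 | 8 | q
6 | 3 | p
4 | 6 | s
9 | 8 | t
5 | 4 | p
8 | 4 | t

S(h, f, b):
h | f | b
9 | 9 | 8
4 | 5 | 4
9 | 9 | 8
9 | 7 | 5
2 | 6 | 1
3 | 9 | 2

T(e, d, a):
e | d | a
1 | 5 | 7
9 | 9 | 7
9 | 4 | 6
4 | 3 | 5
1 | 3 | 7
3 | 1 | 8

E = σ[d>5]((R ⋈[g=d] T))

Per-node cardinality:
  R → 6
  T → 6
  (R ⋈[g=d] T) → 4
  σ[d>5]((R ⋈[g=d] T)) → 1

|E| = 1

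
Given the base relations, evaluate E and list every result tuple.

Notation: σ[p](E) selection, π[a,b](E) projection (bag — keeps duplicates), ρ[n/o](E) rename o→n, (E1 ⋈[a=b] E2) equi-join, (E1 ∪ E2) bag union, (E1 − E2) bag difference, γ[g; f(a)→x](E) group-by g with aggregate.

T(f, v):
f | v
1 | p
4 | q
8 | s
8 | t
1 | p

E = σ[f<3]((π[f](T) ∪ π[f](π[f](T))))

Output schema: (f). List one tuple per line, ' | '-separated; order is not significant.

Per-node cardinality:
  T → 5
  π[f](T) → 5
  T → 5
  π[f](T) → 5
  π[f](π[f](T)) → 5
  (π[f](T) ∪ π[f](π[f](T))) → 10
  σ[f<3]((π[f](T) ∪ π[f](π[f](T)))) → 4

== RESULT ==
f
1
1
1
1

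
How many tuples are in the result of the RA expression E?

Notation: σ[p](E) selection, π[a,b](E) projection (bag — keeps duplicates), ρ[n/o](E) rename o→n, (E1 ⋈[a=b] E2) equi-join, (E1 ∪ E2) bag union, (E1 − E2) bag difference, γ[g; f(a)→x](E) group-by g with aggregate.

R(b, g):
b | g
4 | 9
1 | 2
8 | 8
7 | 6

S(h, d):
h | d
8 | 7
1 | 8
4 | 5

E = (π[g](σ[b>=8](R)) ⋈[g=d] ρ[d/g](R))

Stepwise |·|:
  R → 4
  σ[b>=8](R) → 1
  π[g](σ[b>=8](R)) → 1
  R → 4
  ρ[d/g](R) → 4
  (π[g](σ[b>=8](R)) ⋈[g=d] ρ[d/g](R)) → 1

|E| = 1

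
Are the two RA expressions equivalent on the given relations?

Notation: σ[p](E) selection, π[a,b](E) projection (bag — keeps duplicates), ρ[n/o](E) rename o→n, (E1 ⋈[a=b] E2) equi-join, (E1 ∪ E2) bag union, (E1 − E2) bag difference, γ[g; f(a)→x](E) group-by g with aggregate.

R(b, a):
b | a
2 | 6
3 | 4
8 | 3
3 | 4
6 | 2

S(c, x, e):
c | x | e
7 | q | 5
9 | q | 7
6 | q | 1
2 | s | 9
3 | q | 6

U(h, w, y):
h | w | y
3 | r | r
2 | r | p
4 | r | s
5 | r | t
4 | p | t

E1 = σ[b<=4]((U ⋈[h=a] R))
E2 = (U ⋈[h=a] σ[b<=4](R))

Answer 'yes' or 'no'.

E1 row counts bottom-up:
  U → 5
  R → 5
  (U ⋈[h=a] R) → 6
  σ[b<=4]((U ⋈[h=a] R)) → 4
E2 row counts bottom-up:
  U → 5
  R → 5
  σ[b<=4](R) → 3
  (U ⋈[h=a] σ[b<=4](R)) → 4

E1 and E2 produce the same multiset:
h | w | y | b | a
4 | p | t | 3 | 4
4 | p | t | 3 | 4
4 | r | s | 3 | 4
4 | r | s | 3 | 4

yes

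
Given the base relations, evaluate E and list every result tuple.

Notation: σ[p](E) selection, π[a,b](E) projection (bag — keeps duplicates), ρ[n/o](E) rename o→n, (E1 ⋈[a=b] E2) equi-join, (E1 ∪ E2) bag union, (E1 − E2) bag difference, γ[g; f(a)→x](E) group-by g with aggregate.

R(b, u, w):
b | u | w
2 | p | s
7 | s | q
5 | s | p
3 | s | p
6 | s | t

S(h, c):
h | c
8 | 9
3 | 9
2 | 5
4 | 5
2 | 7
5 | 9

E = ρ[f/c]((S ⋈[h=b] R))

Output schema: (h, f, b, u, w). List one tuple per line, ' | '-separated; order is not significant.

Subexpression sizes:
  S → 6
  R → 5
  (S ⋈[h=b] R) → 4
  ρ[f/c]((S ⋈[h=b] R)) → 4

== RESULT ==
h | f | b | u | w
2 | 5 | 2 | p | s
2 | 7 | 2 | p | s
3 | 9 | 3 | s | p
5 | 9 | 5 | s | p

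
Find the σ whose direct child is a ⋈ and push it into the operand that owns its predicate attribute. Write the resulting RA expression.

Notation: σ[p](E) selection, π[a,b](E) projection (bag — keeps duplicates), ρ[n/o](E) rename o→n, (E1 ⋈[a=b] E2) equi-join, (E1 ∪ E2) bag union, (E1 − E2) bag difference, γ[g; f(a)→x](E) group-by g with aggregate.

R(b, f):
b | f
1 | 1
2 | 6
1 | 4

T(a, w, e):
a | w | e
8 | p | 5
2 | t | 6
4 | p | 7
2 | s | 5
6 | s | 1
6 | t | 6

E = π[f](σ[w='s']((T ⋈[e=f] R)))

σ filters on w, owned by the left side.
E' = π[f]((σ[w='s'](T) ⋈[e=f] R))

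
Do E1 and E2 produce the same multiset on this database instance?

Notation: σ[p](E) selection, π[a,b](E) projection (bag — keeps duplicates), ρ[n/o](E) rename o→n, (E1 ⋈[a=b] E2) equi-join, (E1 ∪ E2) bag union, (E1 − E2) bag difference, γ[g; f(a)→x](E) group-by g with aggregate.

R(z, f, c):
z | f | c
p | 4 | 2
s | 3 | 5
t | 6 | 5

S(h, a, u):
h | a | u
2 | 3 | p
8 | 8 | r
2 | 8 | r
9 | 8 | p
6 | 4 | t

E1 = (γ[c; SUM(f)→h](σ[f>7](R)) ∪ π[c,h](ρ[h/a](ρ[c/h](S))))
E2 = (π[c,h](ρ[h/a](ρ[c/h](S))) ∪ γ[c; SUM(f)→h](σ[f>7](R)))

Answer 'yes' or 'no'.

E1 row counts bottom-up:
  R → 3
  σ[f>7](R) → 0
  γ[c; SUM(f)→h](σ[f>7](R)) → 0
  S → 5
  ρ[c/h](S) → 5
  ρ[h/a](ρ[c/h](S)) → 5
  π[c,h](ρ[h/a](ρ[c/h](S))) → 5
  (γ[c; SUM(f)→h](σ[f>7](R)) ∪ π[c,h](ρ[h/a](ρ[c/h](S)))) → 5
E2 row counts bottom-up:
  S → 5
  ρ[c/h](S) → 5
  ρ[h/a](ρ[c/h](S)) → 5
  π[c,h](ρ[h/a](ρ[c/h](S))) → 5
  R → 3
  σ[f>7](R) → 0
  γ[c; SUM(f)→h](σ[f>7](R)) → 0
  (π[c,h](ρ[h/a](ρ[c/h](S))) ∪ γ[c; SUM(f)→h](σ[f>7](R))) → 5

E1 and E2 produce the same multiset:
c | h
2 | 3
2 | 8
6 | 4
8 | 8
9 | 8

yes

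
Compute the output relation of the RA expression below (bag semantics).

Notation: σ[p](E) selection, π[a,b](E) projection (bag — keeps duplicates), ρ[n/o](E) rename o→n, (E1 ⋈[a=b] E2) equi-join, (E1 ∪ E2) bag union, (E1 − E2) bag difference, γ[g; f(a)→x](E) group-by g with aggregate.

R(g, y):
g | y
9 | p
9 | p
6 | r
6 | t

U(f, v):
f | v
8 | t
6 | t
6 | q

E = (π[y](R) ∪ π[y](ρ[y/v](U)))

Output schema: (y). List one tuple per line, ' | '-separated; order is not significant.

Stepwise |·|:
  R → 4
  π[y](R) → 4
  U → 3
  ρ[y/v](U) → 3
  π[y](ρ[y/v](U)) → 3
  (π[y](R) ∪ π[y](ρ[y/v](U))) → 7

== RESULT ==
y
p
p
q
r
t
t
t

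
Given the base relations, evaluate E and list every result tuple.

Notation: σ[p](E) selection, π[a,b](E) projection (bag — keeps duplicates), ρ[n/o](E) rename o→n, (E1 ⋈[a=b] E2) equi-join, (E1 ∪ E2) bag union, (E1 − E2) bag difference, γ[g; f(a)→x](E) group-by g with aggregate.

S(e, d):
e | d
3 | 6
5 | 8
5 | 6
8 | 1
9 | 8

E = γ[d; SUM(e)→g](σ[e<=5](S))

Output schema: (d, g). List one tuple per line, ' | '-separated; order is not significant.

Stepwise |·|:
  S → 5
  σ[e<=5](S) → 3
  γ[d; SUM(e)→g](σ[e<=5](S)) → 2

== RESULT ==
d | g
6 | 8
8 | 5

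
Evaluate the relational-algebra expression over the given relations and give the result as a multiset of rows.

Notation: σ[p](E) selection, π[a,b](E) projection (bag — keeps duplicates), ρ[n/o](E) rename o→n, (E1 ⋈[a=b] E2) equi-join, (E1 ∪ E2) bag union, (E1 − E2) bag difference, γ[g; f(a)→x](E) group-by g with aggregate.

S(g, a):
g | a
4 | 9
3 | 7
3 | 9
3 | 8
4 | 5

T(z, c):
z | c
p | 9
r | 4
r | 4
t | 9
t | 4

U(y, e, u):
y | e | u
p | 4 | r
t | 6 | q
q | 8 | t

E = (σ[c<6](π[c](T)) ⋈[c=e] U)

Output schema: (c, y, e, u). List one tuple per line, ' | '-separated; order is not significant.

Per-node cardinality:
  T → 5
  π[c](T) → 5
  σ[c<6](π[c](T)) → 3
  U → 3
  (σ[c<6](π[c](T)) ⋈[c=e] U) → 3

== RESULT ==
c | y | e | u
4 | p | 4 | r
4 | p | 4 | r
4 | p | 4 | r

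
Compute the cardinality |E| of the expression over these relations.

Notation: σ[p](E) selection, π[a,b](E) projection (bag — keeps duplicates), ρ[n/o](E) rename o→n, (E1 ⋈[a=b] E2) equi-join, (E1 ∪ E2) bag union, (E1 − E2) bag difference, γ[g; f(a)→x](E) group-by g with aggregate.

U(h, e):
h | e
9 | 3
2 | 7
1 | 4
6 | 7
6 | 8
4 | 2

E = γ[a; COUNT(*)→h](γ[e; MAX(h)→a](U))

Per-node cardinality:
  U → 6
  γ[e; MAX(h)→a](U) → 5
  γ[a; COUNT(*)→h](γ[e; MAX(h)→a](U)) → 4

|E| = 4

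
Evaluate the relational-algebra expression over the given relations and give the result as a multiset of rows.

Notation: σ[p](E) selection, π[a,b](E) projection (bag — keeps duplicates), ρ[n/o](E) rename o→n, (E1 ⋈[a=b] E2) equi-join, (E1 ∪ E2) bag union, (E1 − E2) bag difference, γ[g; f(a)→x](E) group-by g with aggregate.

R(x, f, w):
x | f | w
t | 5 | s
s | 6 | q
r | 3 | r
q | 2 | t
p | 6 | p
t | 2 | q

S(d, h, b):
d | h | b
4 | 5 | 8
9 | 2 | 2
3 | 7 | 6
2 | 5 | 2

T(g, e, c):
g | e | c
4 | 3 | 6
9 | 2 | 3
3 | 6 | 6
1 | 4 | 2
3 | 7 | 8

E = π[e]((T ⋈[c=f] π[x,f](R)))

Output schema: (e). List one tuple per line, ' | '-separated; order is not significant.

Per-node cardinality:
  T → 5
  R → 6
  π[x,f](R) → 6
  (T ⋈[c=f] π[x,f](R)) → 7
  π[e]((T ⋈[c=f] π[x,f](R))) → 7

== RESULT ==
e
2
3
3
4
4
6
6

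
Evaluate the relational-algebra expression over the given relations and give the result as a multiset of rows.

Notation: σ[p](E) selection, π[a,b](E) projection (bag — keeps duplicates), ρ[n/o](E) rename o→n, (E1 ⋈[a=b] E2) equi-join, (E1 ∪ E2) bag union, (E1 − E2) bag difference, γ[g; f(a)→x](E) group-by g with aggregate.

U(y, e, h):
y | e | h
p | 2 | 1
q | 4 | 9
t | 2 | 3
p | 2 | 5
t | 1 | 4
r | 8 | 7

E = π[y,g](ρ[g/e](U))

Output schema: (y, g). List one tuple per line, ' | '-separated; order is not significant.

Row counts bottom-up:
  U → 6
  ρ[g/e](U) → 6
  π[y,g](ρ[g/e](U)) → 6

== RESULT ==
y | g
p | 2
p | 2
q | 4
r | 8
t | 1
t | 2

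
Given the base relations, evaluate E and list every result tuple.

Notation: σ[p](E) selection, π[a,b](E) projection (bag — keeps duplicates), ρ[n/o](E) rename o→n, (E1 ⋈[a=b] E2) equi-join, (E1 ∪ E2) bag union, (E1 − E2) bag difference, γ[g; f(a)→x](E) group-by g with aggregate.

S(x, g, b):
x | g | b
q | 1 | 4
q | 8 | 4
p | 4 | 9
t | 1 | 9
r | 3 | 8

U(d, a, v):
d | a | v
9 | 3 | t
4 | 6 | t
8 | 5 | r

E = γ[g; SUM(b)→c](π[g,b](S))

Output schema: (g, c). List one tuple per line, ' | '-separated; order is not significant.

Row counts bottom-up:
  S → 5
  π[g,b](S) → 5
  γ[g; SUM(b)→c](π[g,b](S)) → 4

== RESULT ==
g | c
1 | 13
3 | 8
4 | 9
8 | 4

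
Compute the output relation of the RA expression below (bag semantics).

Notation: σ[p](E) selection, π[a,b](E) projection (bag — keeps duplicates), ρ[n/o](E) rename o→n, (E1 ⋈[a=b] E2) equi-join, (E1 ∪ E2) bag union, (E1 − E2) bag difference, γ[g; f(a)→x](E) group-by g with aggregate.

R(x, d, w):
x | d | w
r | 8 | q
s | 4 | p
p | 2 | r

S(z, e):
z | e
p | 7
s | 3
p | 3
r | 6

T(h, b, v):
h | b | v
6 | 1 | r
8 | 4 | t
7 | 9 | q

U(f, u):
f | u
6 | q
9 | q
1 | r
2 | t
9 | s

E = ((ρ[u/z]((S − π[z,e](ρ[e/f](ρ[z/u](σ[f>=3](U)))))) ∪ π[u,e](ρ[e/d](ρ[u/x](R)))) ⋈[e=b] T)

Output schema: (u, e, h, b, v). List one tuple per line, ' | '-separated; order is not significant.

Row counts bottom-up:
  S → 4
  U → 5
  σ[f>=3](U) → 3
  ρ[z/u](σ[f>=3](U)) → 3
  ρ[e/f](ρ[z/u](σ[f>=3](U))) → 3
  π[z,e](ρ[e/f](ρ[z/u](σ[f>=3](U)))) → 3
  (S − π[z,e](ρ[e/f](ρ[z/u](σ[f>=3](U))))) → 4
  ρ[u/z]((S − π[z,e](ρ[e/f](ρ[z/u](σ[f>=3](U)))))) → 4
  R → 3
  ρ[u/x](R) → 3
  ρ[e/d](ρ[u/x](R)) → 3
  π[u,e](ρ[e/d](ρ[u/x](R))) → 3
  (ρ[u/z]((S − π[z,e](ρ[e/f](ρ[z/u](σ[f>=3](U)))))) ∪ π[u,e](ρ[e/d](ρ[u/x](R)))) → 7
  T → 3
  ((ρ[u/z]((S − π[z,e](ρ[e/f](ρ[z/u](σ[f>=3](U)))))) ∪ π[u,e](ρ[e/d](ρ[u/x](R)))) ⋈[e=b] T) → 1

== RESULT ==
u | e | h | b | v
s | 4 | 8 | 4 | t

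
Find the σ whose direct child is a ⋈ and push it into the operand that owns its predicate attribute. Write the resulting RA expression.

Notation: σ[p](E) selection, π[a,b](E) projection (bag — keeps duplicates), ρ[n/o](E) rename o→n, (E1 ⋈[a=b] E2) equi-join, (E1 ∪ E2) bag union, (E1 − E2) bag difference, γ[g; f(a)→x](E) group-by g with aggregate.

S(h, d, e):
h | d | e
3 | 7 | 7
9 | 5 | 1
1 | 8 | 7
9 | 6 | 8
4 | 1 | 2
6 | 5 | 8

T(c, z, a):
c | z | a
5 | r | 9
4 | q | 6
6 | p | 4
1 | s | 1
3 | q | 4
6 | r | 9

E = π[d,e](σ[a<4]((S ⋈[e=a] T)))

σ filters on a, owned by the right side.
E' = π[d,e]((S ⋈[e=a] σ[a<4](T)))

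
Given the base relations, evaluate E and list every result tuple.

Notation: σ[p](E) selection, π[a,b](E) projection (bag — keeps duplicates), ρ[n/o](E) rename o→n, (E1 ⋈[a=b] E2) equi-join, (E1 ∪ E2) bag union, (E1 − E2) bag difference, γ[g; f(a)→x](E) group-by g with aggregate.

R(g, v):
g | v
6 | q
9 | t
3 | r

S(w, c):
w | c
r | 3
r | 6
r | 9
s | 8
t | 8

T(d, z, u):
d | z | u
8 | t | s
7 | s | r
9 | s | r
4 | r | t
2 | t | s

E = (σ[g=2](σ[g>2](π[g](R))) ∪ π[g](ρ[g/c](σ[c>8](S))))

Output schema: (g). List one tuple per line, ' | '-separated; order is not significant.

Subexpression sizes:
  R → 3
  π[g](R) → 3
  σ[g>2](π[g](R)) → 3
  σ[g=2](σ[g>2](π[g](R))) → 0
  S → 5
  σ[c>8](S) → 1
  ρ[g/c](σ[c>8](S)) → 1
  π[g](ρ[g/c](σ[c>8](S))) → 1
  (σ[g=2](σ[g>2](π[g](R))) ∪ π[g](ρ[g/c](σ[c>8](S)))) → 1

== RESULT ==
g
9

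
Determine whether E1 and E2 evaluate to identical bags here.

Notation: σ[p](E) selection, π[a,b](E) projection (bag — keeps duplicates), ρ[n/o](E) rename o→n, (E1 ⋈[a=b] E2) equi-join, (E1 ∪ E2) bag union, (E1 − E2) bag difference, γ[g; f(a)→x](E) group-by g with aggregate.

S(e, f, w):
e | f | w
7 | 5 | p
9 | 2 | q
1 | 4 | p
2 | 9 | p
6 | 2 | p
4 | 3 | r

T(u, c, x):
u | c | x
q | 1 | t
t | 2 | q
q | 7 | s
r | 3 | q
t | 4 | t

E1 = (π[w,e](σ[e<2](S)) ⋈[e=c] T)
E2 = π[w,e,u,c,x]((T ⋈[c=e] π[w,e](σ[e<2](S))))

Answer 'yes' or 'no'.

E1 row counts bottom-up:
  S → 6
  σ[e<2](S) → 1
  π[w,e](σ[e<2](S)) → 1
  T → 5
  (π[w,e](σ[e<2](S)) ⋈[e=c] T) → 1
E2 row counts bottom-up:
  T → 5
  S → 6
  σ[e<2](S) → 1
  π[w,e](σ[e<2](S)) → 1
  (T ⋈[c=e] π[w,e](σ[e<2](S))) → 1
  π[w,e,u,c,x]((T ⋈[c=e] π[w,e](σ[e<2](S)))) → 1

E1 and E2 produce the same multiset:
w | e | u | c | x
p | 1 | q | 1 | t

yes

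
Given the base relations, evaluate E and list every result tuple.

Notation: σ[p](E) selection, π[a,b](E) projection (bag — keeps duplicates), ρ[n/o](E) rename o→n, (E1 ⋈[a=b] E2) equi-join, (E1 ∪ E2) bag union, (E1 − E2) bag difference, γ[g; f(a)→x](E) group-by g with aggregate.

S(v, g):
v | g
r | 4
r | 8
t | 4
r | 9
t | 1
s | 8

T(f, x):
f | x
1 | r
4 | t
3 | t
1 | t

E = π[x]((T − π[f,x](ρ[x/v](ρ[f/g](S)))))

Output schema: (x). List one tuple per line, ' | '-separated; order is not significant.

Stepwise |·|:
  T → 4
  S → 6
  ρ[f/g](S) → 6
  ρ[x/v](ρ[f/g](S)) → 6
  π[f,x](ρ[x/v](ρ[f/g](S))) → 6
  (T − π[f,x](ρ[x/v](ρ[f/g](S)))) → 2
  π[x]((T − π[f,x](ρ[x/v](ρ[f/g](S))))) → 2

== RESULT ==
x
r
t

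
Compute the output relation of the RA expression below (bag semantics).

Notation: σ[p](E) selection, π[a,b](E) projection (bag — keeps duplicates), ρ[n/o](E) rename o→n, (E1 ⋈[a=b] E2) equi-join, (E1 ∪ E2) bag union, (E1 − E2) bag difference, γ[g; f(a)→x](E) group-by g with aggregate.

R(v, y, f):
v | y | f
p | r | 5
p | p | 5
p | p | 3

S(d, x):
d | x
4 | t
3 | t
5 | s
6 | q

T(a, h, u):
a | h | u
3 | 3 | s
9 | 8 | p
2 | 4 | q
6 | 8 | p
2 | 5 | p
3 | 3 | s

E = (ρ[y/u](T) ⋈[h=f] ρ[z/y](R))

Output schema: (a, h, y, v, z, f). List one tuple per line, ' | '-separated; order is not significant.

Subexpression sizes:
  T → 6
  ρ[y/u](T) → 6
  R → 3
  ρ[z/y](R) → 3
  (ρ[y/u](T) ⋈[h=f] ρ[z/y](R)) → 4

== RESULT ==
a | h | y | v | z | f
2 | 5 | p | p | p | 5
2 | 5 | p | p | r | 5
3 | 3 | s | p | p | 3
3 | 3 | s | p | p | 3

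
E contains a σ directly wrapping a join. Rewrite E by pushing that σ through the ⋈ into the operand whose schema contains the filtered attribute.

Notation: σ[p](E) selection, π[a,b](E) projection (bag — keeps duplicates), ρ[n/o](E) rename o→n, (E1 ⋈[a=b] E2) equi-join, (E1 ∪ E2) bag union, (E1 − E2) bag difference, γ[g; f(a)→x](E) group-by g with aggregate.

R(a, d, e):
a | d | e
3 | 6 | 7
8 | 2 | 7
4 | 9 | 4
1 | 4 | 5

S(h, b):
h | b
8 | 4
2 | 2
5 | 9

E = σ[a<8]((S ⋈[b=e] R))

σ filters on a, owned by the right side.
E' = (S ⋈[b=e] σ[a<8](R))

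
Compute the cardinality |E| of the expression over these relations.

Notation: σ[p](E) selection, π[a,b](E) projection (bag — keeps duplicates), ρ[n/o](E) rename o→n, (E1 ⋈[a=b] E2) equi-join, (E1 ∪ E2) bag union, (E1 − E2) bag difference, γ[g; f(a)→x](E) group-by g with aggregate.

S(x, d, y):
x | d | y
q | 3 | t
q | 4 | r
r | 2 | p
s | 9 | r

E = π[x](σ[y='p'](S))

Per-node cardinality:
  S → 4
  σ[y='p'](S) → 1
  π[x](σ[y='p'](S)) → 1

|E| = 1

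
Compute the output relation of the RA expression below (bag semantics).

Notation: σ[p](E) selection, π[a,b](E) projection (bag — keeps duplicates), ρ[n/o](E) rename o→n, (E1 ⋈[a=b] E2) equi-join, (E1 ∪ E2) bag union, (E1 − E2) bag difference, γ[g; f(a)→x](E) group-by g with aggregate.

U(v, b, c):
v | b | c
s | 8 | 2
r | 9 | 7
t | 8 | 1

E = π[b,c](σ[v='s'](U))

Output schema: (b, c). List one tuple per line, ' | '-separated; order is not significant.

Stepwise |·|:
  U → 3
  σ[v='s'](U) → 1
  π[b,c](σ[v='s'](U)) → 1

== RESULT ==
b | c
8 | 2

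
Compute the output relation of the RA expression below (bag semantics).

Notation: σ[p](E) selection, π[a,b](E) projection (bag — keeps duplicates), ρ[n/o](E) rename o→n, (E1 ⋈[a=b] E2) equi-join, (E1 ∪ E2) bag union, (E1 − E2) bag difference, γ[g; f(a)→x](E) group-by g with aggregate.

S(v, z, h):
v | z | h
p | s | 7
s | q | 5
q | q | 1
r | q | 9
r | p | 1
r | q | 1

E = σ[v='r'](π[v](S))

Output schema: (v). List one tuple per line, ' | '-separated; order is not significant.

Subexpression sizes:
  S → 6
  π[v](S) → 6
  σ[v='r'](π[v](S)) → 3

== RESULT ==
v
r
r
r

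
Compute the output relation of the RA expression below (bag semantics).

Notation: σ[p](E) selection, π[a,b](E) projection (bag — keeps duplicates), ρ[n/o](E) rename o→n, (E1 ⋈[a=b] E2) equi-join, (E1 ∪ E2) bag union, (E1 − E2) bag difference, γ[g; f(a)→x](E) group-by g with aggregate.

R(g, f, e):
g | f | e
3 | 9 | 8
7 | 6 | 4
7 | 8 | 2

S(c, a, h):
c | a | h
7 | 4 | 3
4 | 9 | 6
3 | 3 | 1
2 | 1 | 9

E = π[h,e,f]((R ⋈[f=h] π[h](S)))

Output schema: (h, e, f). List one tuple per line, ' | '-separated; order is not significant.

Subexpression sizes:
  R → 3
  S → 4
  π[h](S) → 4
  (R ⋈[f=h] π[h](S)) → 2
  π[h,e,f]((R ⋈[f=h] π[h](S))) → 2

== RESULT ==
h | e | f
6 | 4 | 6
9 | 8 | 9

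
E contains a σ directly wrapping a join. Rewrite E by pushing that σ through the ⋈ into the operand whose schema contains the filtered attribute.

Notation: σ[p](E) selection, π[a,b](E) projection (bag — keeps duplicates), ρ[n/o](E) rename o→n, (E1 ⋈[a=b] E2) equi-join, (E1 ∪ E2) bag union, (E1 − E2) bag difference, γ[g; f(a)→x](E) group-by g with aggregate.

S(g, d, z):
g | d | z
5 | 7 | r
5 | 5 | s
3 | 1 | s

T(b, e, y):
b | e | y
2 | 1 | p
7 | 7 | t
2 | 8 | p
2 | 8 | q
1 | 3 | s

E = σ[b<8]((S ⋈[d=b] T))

σ filters on b, owned by the right side.
E' = (S ⋈[d=b] σ[b<8](T))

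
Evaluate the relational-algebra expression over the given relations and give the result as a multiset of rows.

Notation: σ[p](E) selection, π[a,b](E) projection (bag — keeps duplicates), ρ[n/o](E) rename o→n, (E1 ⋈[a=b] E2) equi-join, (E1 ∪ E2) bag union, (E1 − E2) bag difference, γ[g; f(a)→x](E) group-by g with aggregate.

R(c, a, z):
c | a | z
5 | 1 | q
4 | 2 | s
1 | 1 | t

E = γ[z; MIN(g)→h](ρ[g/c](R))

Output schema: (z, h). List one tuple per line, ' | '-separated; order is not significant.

Per-node cardinality:
  R → 3
  ρ[g/c](R) → 3
  γ[z; MIN(g)→h](ρ[g/c](R)) → 3

== RESULT ==
z | h
q | 5
s | 4
t | 1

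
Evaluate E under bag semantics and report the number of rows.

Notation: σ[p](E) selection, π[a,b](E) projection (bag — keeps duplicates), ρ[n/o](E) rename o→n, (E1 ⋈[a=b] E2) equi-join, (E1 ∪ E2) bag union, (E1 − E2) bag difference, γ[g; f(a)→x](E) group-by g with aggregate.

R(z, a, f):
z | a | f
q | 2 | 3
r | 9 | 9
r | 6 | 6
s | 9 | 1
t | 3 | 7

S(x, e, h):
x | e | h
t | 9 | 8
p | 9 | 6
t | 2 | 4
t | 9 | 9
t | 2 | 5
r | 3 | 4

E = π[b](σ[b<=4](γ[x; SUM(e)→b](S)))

Row counts bottom-up:
  S → 6
  γ[x; SUM(e)→b](S) → 3
  σ[b<=4](γ[x; SUM(e)→b](S)) → 1
  π[b](σ[b<=4](γ[x; SUM(e)→b](S))) → 1

|E| = 1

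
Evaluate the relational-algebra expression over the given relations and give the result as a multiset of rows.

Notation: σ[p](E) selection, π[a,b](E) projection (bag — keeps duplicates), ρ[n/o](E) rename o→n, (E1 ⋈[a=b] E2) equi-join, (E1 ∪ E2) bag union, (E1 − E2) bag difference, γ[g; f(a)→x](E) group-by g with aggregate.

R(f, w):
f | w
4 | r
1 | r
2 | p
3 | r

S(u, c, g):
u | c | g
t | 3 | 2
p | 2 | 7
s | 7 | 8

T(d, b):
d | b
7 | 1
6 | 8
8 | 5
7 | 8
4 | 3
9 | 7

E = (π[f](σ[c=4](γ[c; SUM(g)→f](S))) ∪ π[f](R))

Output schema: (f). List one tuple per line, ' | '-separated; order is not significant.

Subexpression sizes:
  S → 3
  γ[c; SUM(g)→f](S) → 3
  σ[c=4](γ[c; SUM(g)→f](S)) → 0
  π[f](σ[c=4](γ[c; SUM(g)→f](S))) → 0
  R → 4
  π[f](R) → 4
  (π[f](σ[c=4](γ[c; SUM(g)→f](S))) ∪ π[f](R)) → 4

== RESULT ==
f
1
2
3
4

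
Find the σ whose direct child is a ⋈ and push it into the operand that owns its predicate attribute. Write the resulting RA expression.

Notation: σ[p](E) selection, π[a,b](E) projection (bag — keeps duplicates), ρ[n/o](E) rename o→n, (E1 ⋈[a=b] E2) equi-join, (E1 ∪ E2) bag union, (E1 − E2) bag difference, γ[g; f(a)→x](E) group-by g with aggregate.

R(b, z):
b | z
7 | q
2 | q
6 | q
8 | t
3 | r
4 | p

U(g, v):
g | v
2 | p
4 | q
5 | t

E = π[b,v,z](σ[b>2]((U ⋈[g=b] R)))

σ filters on b, owned by the right side.
E' = π[b,v,z]((U ⋈[g=b] σ[b>2](R)))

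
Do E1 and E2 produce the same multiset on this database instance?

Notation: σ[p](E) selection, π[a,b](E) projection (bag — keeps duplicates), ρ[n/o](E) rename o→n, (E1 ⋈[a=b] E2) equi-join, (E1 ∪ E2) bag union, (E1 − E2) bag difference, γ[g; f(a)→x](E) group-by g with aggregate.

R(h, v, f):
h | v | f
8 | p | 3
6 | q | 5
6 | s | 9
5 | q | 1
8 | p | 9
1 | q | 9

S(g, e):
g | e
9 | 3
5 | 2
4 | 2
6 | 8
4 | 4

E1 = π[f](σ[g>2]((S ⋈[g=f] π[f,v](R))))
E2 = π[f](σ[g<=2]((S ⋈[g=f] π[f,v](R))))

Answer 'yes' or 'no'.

E1 row counts bottom-up:
  S → 5
  R → 6
  π[f,v](R) → 6
  (S ⋈[g=f] π[f,v](R)) → 4
  σ[g>2]((S ⋈[g=f] π[f,v](R))) → 4
  π[f](σ[g>2]((S ⋈[g=f] π[f,v](R)))) → 4
E2 row counts bottom-up:
  S → 5
  R → 6
  π[f,v](R) → 6
  (S ⋈[g=f] π[f,v](R)) → 4
  σ[g<=2]((S ⋈[g=f] π[f,v](R))) → 0
  π[f](σ[g<=2]((S ⋈[g=f] π[f,v](R)))) → 0

E1 result:
f
5
9
9
9
E2 result:
f
(0 rows)
Witness: (9,) appears 3× in E1 but 0× in E2.

no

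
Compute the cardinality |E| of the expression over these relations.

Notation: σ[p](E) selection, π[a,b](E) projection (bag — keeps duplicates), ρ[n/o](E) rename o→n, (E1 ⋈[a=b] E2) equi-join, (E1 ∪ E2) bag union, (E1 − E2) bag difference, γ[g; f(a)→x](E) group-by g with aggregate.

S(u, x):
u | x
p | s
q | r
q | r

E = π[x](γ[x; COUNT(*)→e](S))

Stepwise |·|:
  S → 3
  γ[x; COUNT(*)→e](S) → 2
  π[x](γ[x; COUNT(*)→e](S)) → 2

|E| = 2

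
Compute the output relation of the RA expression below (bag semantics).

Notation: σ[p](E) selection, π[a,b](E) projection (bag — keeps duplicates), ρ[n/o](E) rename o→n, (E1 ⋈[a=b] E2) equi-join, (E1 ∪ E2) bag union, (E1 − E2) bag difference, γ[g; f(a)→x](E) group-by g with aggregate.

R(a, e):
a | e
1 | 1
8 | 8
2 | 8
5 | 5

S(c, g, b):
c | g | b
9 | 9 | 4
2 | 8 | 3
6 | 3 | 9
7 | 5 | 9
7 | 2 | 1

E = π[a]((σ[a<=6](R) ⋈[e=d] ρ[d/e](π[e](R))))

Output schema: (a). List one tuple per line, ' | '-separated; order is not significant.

Stepwise |·|:
  R → 4
  σ[a<=6](R) → 3
  R → 4
  π[e](R) → 4
  ρ[d/e](π[e](R)) → 4
  (σ[a<=6](R) ⋈[e=d] ρ[d/e](π[e](R))) → 4
  π[a]((σ[a<=6](R) ⋈[e=d] ρ[d/e](π[e](R)))) → 4

== RESULT ==
a
1
2
2
5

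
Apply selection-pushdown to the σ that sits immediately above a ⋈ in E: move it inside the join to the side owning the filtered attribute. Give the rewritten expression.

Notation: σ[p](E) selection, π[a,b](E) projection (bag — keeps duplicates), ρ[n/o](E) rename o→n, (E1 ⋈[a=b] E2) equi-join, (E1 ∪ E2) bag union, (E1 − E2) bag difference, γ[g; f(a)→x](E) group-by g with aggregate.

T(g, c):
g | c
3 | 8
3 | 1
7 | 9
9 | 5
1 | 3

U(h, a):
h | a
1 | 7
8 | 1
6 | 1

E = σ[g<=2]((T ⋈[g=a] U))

σ filters on g, owned by the left side.
E' = (σ[g<=2](T) ⋈[g=a] U)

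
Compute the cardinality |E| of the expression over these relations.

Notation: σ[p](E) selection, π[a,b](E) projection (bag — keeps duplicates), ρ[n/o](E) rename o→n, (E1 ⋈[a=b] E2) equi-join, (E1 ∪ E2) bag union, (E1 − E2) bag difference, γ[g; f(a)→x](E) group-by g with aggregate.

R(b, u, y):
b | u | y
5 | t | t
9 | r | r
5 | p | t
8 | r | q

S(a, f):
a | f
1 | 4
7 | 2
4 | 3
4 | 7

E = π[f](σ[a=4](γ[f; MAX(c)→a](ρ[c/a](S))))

Stepwise |·|:
  S → 4
  ρ[c/a](S) → 4
  γ[f; MAX(c)→a](ρ[c/a](S)) → 4
  σ[a=4](γ[f; MAX(c)→a](ρ[c/a](S))) → 2
  π[f](σ[a=4](γ[f; MAX(c)→a](ρ[c/a](S)))) → 2

|E| = 2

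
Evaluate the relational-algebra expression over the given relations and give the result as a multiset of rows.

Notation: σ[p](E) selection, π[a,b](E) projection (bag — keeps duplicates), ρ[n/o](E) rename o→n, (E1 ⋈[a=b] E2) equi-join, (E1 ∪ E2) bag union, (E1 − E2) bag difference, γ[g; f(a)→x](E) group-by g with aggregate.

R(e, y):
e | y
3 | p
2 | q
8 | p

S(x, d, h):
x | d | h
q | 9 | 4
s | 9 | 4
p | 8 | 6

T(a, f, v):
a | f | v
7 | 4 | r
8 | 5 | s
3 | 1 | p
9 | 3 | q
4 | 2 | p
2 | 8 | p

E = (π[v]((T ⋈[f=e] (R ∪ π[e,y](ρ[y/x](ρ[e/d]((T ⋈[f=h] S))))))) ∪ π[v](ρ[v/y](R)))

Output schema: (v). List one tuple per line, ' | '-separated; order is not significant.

Per-node cardinality:
  T → 6
  R → 3
  T → 6
  S → 3
  (T ⋈[f=h] S) → 2
  ρ[e/d]((T ⋈[f=h] S)) → 2
  ρ[y/x](ρ[e/d]((T ⋈[f=h] S))) → 2
  π[e,y](ρ[y/x](ρ[e/d]((T ⋈[f=h] S)))) → 2
  (R ∪ π[e,y](ρ[y/x](ρ[e/d]((T ⋈[f=h] S))))) → 5
  (T ⋈[f=e] (R ∪ π[e,y](ρ[y/x](ρ[e/d]((T ⋈[f=h] S)))))) → 3
  π[v]((T ⋈[f=e] (R ∪ π[e,y](ρ[y/x](ρ[e/d]((T ⋈[f=h] S))))))) → 3
  R → 3
  ρ[v/y](R) → 3
  π[v](ρ[v/y](R)) → 3
  (π[v]((T ⋈[f=e] (R ∪ π[e,y](ρ[y/x](ρ[e/d]((T ⋈[f=h] S))))))) ∪ π[v](ρ[v/y](R))) → 6

== RESULT ==
v
p
p
p
p
q
q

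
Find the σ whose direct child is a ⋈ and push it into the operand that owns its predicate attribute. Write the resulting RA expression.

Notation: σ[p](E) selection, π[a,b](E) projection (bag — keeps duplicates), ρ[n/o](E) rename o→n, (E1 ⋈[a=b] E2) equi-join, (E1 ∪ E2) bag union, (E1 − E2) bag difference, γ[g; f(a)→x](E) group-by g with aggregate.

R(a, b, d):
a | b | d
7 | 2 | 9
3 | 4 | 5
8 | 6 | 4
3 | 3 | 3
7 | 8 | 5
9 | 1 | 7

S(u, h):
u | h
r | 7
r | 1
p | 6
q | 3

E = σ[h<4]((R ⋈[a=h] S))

σ filters on h, owned by the right side.
E' = (R ⋈[a=h] σ[h<4](S))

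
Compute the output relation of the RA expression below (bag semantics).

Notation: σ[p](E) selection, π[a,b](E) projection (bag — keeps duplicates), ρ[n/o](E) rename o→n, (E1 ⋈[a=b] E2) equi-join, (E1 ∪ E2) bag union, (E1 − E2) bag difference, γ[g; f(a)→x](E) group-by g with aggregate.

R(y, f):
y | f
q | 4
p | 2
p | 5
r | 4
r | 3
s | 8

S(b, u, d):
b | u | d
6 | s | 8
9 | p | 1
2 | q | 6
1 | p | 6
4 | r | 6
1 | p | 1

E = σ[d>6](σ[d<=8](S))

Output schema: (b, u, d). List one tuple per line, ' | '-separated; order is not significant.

Per-node cardinality:
  S → 6
  σ[d<=8](S) → 6
  σ[d>6](σ[d<=8](S)) → 1

== RESULT ==
b | u | d
6 | s | 8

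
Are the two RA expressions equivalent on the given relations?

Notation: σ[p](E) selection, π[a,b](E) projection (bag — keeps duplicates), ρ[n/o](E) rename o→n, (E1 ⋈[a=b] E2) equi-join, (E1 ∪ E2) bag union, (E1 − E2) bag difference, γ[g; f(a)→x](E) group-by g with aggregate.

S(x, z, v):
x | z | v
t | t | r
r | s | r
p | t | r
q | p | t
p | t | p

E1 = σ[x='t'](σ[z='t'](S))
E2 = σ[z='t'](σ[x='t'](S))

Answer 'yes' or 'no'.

E1 subexpression sizes:
  S → 5
  σ[z='t'](S) → 3
  σ[x='t'](σ[z='t'](S)) → 1
E2 subexpression sizes:
  S → 5
  σ[x='t'](S) → 1
  σ[z='t'](σ[x='t'](S)) → 1

E1 and E2 produce the same multiset:
x | z | v
t | t | r

yes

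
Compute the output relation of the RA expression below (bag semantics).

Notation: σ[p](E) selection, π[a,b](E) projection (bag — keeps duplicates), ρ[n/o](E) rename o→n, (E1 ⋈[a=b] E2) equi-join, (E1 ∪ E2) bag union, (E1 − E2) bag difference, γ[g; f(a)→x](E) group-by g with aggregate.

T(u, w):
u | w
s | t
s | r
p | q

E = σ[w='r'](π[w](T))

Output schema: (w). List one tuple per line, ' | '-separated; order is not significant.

Stepwise |·|:
  T → 3
  π[w](T) → 3
  σ[w='r'](π[w](T)) → 1

== RESULT ==
w
r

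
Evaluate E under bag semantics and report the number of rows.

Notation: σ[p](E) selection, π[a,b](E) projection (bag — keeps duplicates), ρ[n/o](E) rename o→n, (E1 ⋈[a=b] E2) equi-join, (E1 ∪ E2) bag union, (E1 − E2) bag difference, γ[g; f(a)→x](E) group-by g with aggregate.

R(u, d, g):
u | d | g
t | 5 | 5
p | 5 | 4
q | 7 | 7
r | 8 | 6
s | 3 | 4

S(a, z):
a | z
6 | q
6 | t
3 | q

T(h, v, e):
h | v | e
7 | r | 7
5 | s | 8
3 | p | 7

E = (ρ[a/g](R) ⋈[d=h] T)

Per-node cardinality:
  R → 5
  ρ[a/g](R) → 5
  T → 3
  (ρ[a/g](R) ⋈[d=h] T) → 4

|E| = 4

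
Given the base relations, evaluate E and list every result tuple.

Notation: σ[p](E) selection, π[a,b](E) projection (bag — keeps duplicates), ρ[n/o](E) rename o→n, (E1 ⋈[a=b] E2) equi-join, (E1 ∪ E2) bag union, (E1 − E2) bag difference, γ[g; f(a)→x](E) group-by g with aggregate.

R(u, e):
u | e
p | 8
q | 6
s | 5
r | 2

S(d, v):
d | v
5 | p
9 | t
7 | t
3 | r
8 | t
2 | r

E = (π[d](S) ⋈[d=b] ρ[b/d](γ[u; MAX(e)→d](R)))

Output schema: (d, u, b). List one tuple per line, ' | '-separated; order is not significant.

Stepwise |·|:
  S → 6
  π[d](S) → 6
  R → 4
  γ[u; MAX(e)→d](R) → 4
  ρ[b/d](γ[u; MAX(e)→d](R)) → 4
  (π[d](S) ⋈[d=b] ρ[b/d](γ[u; MAX(e)→d](R))) → 3

== RESULT ==
d | u | b
2 | r | 2
5 | s | 5
8 | p | 8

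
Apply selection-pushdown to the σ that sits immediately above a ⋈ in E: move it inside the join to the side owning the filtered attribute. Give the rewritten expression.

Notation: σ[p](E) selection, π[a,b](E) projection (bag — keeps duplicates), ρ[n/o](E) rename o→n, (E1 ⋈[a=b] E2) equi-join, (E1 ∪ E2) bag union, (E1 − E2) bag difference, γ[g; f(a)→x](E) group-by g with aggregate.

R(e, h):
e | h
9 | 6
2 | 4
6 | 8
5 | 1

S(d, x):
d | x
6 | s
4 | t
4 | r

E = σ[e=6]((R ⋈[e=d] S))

σ filters on e, owned by the left side.
E' = (σ[e=6](R) ⋈[e=d] S)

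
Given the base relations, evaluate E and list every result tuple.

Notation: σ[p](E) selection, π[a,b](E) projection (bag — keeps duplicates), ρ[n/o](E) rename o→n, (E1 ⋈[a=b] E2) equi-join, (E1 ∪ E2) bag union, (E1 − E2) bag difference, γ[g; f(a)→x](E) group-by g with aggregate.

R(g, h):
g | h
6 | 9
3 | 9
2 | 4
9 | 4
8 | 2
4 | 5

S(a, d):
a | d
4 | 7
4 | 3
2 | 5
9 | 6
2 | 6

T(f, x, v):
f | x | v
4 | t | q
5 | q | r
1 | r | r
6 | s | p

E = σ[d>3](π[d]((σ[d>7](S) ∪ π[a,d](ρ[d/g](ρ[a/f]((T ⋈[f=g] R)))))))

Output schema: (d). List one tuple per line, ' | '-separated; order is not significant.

Per-node cardinality:
  S → 5
  σ[d>7](S) → 0
  T → 4
  R → 6
  (T ⋈[f=g] R) → 2
  ρ[a/f]((T ⋈[f=g] R)) → 2
  ρ[d/g](ρ[a/f]((T ⋈[f=g] R))) → 2
  π[a,d](ρ[d/g](ρ[a/f]((T ⋈[f=g] R)))) → 2
  (σ[d>7](S) ∪ π[a,d](ρ[d/g](ρ[a/f]((T ⋈[f=g] R))))) → 2
  π[d]((σ[d>7](S) ∪ π[a,d](ρ[d/g](ρ[a/f]((T ⋈[f=g] R)))))) → 2
  σ[d>3](π[d]((σ[d>7](S) ∪ π[a,d](ρ[d/g](ρ[a/f]((T ⋈[f=g] R))))))) → 2

== RESULT ==
d
4
6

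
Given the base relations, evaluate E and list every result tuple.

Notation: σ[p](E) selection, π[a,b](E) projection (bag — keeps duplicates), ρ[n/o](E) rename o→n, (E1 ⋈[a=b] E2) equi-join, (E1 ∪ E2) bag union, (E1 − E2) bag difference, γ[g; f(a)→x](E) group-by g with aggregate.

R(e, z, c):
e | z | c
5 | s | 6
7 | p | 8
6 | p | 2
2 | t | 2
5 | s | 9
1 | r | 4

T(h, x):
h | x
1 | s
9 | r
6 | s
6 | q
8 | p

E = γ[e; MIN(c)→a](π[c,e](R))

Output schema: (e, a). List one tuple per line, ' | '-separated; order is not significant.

Stepwise |·|:
  R → 6
  π[c,e](R) → 6
  γ[e; MIN(c)→a](π[c,e](R)) → 5

== RESULT ==
e | a
1 | 4
2 | 2
5 | 6
6 | 2
7 | 8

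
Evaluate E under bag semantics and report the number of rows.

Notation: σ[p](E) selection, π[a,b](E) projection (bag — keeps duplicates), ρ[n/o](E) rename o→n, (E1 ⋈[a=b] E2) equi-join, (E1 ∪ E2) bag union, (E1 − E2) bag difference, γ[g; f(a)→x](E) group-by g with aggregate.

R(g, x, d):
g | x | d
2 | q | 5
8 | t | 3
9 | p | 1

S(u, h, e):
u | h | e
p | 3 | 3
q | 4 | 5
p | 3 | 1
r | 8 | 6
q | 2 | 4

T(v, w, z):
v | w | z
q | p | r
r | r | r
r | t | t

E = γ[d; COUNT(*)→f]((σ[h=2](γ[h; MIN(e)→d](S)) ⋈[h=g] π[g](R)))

Per-node cardinality:
  S → 5
  γ[h; MIN(e)→d](S) → 4
  σ[h=2](γ[h; MIN(e)→d](S)) → 1
  R → 3
  π[g](R) → 3
  (σ[h=2](γ[h; MIN(e)→d](S)) ⋈[h=g] π[g](R)) → 1
  γ[d; COUNT(*)→f]((σ[h=2](γ[h; MIN(e)→d](S)) ⋈[h=g] π[g](R))) → 1

|E| = 1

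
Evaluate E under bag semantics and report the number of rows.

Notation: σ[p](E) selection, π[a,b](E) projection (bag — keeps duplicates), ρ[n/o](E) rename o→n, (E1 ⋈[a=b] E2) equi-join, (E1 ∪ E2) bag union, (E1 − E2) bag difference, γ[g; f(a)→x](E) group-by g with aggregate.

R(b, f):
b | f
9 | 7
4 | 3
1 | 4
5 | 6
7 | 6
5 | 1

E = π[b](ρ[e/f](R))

Row counts bottom-up:
  R → 6
  ρ[e/f](R) → 6
  π[b](ρ[e/f](R)) → 6

|E| = 6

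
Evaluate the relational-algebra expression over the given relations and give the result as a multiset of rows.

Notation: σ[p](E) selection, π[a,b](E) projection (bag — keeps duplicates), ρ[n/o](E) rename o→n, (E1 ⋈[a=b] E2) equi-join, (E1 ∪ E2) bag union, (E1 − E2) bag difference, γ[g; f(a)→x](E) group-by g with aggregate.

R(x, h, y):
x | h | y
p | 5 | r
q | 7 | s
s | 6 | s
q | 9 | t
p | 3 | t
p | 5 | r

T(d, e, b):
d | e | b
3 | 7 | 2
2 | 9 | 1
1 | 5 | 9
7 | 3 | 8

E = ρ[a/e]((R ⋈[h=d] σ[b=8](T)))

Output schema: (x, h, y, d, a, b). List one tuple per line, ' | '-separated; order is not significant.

Stepwise |·|:
  R → 6
  T → 4
  σ[b=8](T) → 1
  (R ⋈[h=d] σ[b=8](T)) → 1
  ρ[a/e]((R ⋈[h=d] σ[b=8](T))) → 1

== RESULT ==
x | h | y | d | a | b
q | 7 | s | 7 | 3 | 8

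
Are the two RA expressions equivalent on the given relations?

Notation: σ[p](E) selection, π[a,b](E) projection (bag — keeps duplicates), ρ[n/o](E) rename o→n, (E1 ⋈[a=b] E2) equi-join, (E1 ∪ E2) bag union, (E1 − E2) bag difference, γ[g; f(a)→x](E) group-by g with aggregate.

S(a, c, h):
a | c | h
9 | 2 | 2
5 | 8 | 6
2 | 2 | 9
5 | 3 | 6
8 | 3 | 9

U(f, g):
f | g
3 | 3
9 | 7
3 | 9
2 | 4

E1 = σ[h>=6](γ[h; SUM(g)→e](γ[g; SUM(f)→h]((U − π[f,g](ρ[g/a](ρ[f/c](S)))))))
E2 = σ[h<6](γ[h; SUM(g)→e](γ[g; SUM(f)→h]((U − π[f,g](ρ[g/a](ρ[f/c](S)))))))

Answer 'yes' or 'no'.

E1 row counts bottom-up:
  U → 4
  S → 5
  ρ[f/c](S) → 5
  ρ[g/a](ρ[f/c](S)) → 5
  π[f,g](ρ[g/a](ρ[f/c](S))) → 5
  (U − π[f,g](ρ[g/a](ρ[f/c](S)))) → 4
  γ[g; SUM(f)→h]((U − π[f,g](ρ[g/a](ρ[f/c](S))))) → 4
  γ[h; SUM(g)→e](γ[g; SUM(f)→h]((U − π[f,g](ρ[g/a](ρ[f/c](S)))))) → 3
  σ[h>=6](γ[h; SUM(g)→e](γ[g; SUM(f)→h]((U − π[f,g](ρ[g/a](ρ[f/c](S))))))) → 1
E2 row counts bottom-up:
  U → 4
  S → 5
  ρ[f/c](S) → 5
  ρ[g/a](ρ[f/c](S)) → 5
  π[f,g](ρ[g/a](ρ[f/c](S))) → 5
  (U − π[f,g](ρ[g/a](ρ[f/c](S)))) → 4
  γ[g; SUM(f)→h]((U − π[f,g](ρ[g/a](ρ[f/c](S))))) → 4
  γ[h; SUM(g)→e](γ[g; SUM(f)→h]((U − π[f,g](ρ[g/a](ρ[f/c](S)))))) → 3
  σ[h<6](γ[h; SUM(g)→e](γ[g; SUM(f)→h]((U − π[f,g](ρ[g/a](ρ[f/c](S))))))) → 2

E1 result:
h | e
9 | 7
E2 result:
h | e
2 | 4
3 | 12
Witness: (3, 12) appears 0× in E1 but 1× in E2.

no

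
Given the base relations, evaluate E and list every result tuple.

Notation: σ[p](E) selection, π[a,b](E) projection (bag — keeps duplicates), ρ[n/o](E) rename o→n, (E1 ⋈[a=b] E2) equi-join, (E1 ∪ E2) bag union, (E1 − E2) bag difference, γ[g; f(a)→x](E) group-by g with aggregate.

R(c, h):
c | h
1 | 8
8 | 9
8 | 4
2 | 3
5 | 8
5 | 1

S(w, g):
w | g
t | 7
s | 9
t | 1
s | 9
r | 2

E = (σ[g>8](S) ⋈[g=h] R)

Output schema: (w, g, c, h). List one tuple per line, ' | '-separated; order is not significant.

Subexpression sizes:
  S → 5
  σ[g>8](S) → 2
  R → 6
  (σ[g>8](S) ⋈[g=h] R) → 2

== RESULT ==
w | g | c | h
s | 9 | 8 | 9
s | 9 | 8 | 9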